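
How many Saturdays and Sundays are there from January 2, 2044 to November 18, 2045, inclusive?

January 2, 2044 is a Saturday.
From January 2, 2044 to November 18, 2045 is 687 days inclusive.
687 = 7 × 98 + 1, so there are 98 full weeks plus 1 extra day.
Each full week contributes 2 weekend days (Sat, Sun): 98 × 2 = 196.
The 1 extra day is Sat — 1 of them qualifies.
Total: 196 + 1 = 197.

197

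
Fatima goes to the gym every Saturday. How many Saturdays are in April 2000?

Apr 1, 2000 is a Saturday.
From Apr 1, 2000 to Apr 30, 2000 is 30 days inclusive.
30 = 7 × 4 + 2, so there are 4 full weeks plus 2 extra days.
Each full week contributes one Saturday: 4 so far.
The 2 extra days are Sat, Sun — 1 of them qualifies.
Total: 4 + 1 = 5.

5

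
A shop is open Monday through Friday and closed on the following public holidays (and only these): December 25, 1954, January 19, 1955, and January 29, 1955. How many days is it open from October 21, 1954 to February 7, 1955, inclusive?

77 working days

October 21, 1954 is a Thursday.
That's 110 days from start to end, counting both.
110 = 7 × 15 + 5, so there are 15 full weeks plus 5 extra days.
Each full week contributes 5 weekdays (Mon–Fri): 15 × 5 = 75.
The 5 extra days are Thursday, Friday, Saturday, Sunday, Monday — 3 of them qualify.
Total: 75 + 3 = 78.
Holidays: December 25, 1954 (Sat); January 19, 1955 (Wed); January 29, 1955 (Sat).
1 of the 3 holidays fall on weekdays; the rest are weekends and were already excluded.
Business days: 78 − 1 = 77.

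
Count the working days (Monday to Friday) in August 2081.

21

1 August 2081 is a Friday.
From 1 August 2081 to 31 August 2081 is 31 days inclusive.
31 = 7 × 4 + 3, so there are 4 full weeks plus 3 extra days.
Each full week contributes 5 weekdays (Mon–Fri): 4 × 5 = 20.
The 3 extra days are Fri, Sat, Sun — 1 of them qualifies.
Total: 20 + 1 = 21.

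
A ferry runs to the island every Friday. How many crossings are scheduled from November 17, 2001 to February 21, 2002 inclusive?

13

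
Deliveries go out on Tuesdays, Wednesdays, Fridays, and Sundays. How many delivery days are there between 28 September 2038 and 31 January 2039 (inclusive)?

28 September 2038 is a Tuesday.
That's 126 days from start to end, counting both.
126 = 7 × 18, so the span is exactly 18 full weeks.
Each full week contributes 4 days from the set (Tue, Wed, Fri, Sun): 18 × 4 = 72.
Total: 72.

72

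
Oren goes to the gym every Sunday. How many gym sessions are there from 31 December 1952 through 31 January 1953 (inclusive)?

4 Sundays

31 December 1952 is a Wednesday.
The range spans 32 days (inclusive of both endpoints).
32 = 7 × 4 + 4, so there are 4 full weeks plus 4 extra days.
Each full week contributes one Sunday: 4 so far.
The 4 extra days are Wednesday, Thursday, Friday, Saturday — none qualify.
Total: 4 + 0 = 4.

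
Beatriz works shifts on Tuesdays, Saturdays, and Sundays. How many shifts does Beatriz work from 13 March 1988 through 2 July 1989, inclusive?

13 March 1988 is a Sunday.
The range spans 477 days (inclusive of both endpoints).
477 = 7 × 68 + 1, so there are 68 full weeks plus 1 extra day.
Each full week contributes 3 days from the set (Tue, Sat, Sun): 68 × 3 = 204.
The 1 extra day is Sunday — 1 of them qualifies.
Total: 204 + 1 = 205.

205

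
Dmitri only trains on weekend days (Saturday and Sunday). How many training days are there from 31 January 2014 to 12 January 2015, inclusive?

31 January 2014 is a Friday.
The range spans 347 days (inclusive of both endpoints).
347 = 7 × 49 + 4, so there are 49 full weeks plus 4 extra days.
Each full week contributes 2 weekend days (Sat, Sun): 49 × 2 = 98.
The 4 extra days are Friday, Saturday, Sunday, Monday — 2 of them qualify.
Total: 98 + 2 = 100.

100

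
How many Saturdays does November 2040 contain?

4

November 1, 2040 is a Thursday.
That's 30 days from start to end, counting both.
30 = 7 × 4 + 2, so there are 4 full weeks plus 2 extra days.
Each full week contributes one Saturday: 4 so far.
The 2 extra days are Thu, Fri — none qualify.
Total: 4 + 0 = 4.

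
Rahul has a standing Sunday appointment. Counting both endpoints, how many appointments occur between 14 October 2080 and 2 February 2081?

16

14 October 2080 is a Monday.
The range spans 112 days (inclusive of both endpoints).
112 = 7 × 16, so the span is exactly 16 full weeks.
Each full week contributes one Sunday: 16 so far.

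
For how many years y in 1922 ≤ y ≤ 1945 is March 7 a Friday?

3

Day of week of March 7 in each year:
1922: Tue, 1923: Wed, 1924: Fri ✓, 1925: Sat, 1926: Sun, 1927: Mon, 1928: Wed, 1929: Thu, 1930: Fri ✓, 1931: Sat, 1932: Mon, 1933: Tue, 1934: Wed, 1935: Thu, 1936: Sat, 1937: Sun, 1938: Mon, 1939: Tue, 1940: Thu, 1941: Fri ✓, 1942: Sat, 1943: Sun, 1944: Tue, 1945: Wed
Fridays: 1924, 1930, 1941.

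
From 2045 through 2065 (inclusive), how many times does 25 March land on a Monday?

Day of week of March 25 in each year:
2045: Sat, 2046: Sun, 2047: Mon ✓, 2048: Wed, 2049: Thu, 2050: Fri, 2051: Sat, 2052: Mon ✓, 2053: Tue, 2054: Wed, 2055: Thu, 2056: Sat, 2057: Sun, 2058: Mon ✓, 2059: Tue, 2060: Thu, 2061: Fri, 2062: Sat, 2063: Sun, 2064: Tue, 2065: Wed
Mondays: 2047, 2052, 2058.

3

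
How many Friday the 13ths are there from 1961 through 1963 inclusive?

Friday-the-13ths by year:
1961: Jan, Oct
1962: Apr, Jul
1963: Sep, Dec

6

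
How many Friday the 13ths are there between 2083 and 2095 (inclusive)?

20

Friday-the-13ths by year:
2083: Aug
2084: Oct
2085: Apr, Jul
2086: Sep, Dec
2087: Jun
2088: Feb, Aug
2089: May
2090: Jan, Oct
2091: Apr, Jul
2092: Jun
2093: Feb, Mar, Nov
2094: Aug
2095: May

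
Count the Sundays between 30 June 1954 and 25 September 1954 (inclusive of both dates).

12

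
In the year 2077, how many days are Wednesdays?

1 January 2077 is a Friday.
That's 365 days from start to end, counting both.
365 = 7 × 52 + 1, so there are 52 full weeks plus 1 extra day.
Each full week contributes one Wednesday: 52 so far.
The 1 extra day is Friday — none qualify.
Total: 52 + 0 = 52.

52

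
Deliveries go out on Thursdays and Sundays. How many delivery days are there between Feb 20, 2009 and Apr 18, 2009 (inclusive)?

16

Feb 20, 2009 is a Friday.
From Feb 20, 2009 to Apr 18, 2009 is 58 days inclusive.
58 = 7 × 8 + 2, so there are 8 full weeks plus 2 extra days.
Each full week contributes 2 days from the set (Thu, Sun): 8 × 2 = 16.
The 2 extra days are Friday, Saturday — none qualify.
Total: 16 + 0 = 16.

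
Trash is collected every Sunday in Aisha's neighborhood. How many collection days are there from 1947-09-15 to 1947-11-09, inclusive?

8

1947-09-15 is a Monday.
That's 56 days from start to end, counting both.
56 = 7 × 8, so the span is exactly 8 full weeks.
Each full week contributes one Sunday: 8 so far.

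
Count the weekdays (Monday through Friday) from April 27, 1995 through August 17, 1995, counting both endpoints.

81 weekdays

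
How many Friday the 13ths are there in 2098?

1

The 13th falls on a Friday when the month's 13th has weekday Fri.
Jan 13 is Mon; Feb 13 is Thu; Mar 13 is Thu; Apr 13 is Sun; May 13 is Tue; Jun 13 is Fri ✓; Jul 13 is Sun; Aug 13 is Wed; Sep 13 is Sat; Oct 13 is Mon; Nov 13 is Thu; Dec 13 is Sat.
Friday the 13ths: Jun.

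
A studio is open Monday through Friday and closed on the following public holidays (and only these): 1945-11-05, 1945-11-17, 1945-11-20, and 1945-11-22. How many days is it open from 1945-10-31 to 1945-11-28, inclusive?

1945-10-31 is a Wednesday.
From 1945-10-31 to 1945-11-28 is 29 days inclusive.
29 = 7 × 4 + 1, so there are 4 full weeks plus 1 extra day.
Each full week contributes 5 weekdays (Mon–Fri): 4 × 5 = 20.
The 1 extra day is Wednesday — 1 of them qualifies.
Total: 20 + 1 = 21.
Holidays: 1945-11-05 (Mon); 1945-11-17 (Sat); 1945-11-20 (Tue); 1945-11-22 (Thu).
3 of the 4 holidays fall on weekdays; the rest are weekends and were already excluded.
Business days: 21 − 3 = 18.

18 business days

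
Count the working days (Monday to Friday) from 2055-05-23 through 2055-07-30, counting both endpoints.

50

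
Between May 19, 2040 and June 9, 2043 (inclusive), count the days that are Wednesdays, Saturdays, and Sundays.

May 19, 2040 is a Saturday.
That's 1117 days from start to end, counting both.
1117 = 7 × 159 + 4, so there are 159 full weeks plus 4 extra days.
Each full week contributes 3 days from the set (Wed, Sat, Sun): 159 × 3 = 477.
The 4 extra days are Saturday, Sunday, Monday, Tuesday — 2 of them qualify.
Total: 477 + 2 = 479.

479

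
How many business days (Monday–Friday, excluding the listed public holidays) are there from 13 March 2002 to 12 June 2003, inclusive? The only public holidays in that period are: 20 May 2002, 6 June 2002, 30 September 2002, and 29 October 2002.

13 March 2002 is a Wednesday.
The range spans 457 days (inclusive of both endpoints).
457 = 7 × 65 + 2, so there are 65 full weeks plus 2 extra days.
Each full week contributes 5 weekdays (Mon–Fri): 65 × 5 = 325.
The 2 extra days are Wednesday, Thursday — 2 of them qualify.
Total: 325 + 2 = 327.
Holidays: 20 May 2002 (Mon); 6 June 2002 (Thu); 30 September 2002 (Mon); 29 October 2002 (Tue).
All 4 holidays fall on weekdays, so subtract 4.
Business days: 327 − 4 = 323.

323 business days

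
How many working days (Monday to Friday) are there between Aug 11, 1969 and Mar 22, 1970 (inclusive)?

160 weekdays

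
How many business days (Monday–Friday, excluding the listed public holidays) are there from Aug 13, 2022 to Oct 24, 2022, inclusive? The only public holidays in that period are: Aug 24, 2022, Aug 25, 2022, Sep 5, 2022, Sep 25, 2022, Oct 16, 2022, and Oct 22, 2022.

Aug 13, 2022 is a Saturday.
That's 73 days from start to end, counting both.
73 = 7 × 10 + 3, so there are 10 full weeks plus 3 extra days.
Each full week contributes 5 weekdays (Mon–Fri): 10 × 5 = 50.
The 3 extra days are Sat, Sun, Mon — 1 of them qualifies.
Total: 50 + 1 = 51.
Holidays: Aug 24, 2022 (Wed); Aug 25, 2022 (Thu); Sep 5, 2022 (Mon); Sep 25, 2022 (Sun); Oct 16, 2022 (Sun); Oct 22, 2022 (Sat).
3 of the 6 holidays fall on weekdays; the rest are weekends and were already excluded.
Business days: 51 − 3 = 48.

48 business days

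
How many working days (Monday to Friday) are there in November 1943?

1943-11-01 is a Monday.
The range spans 30 days (inclusive of both endpoints).
30 = 7 × 4 + 2, so there are 4 full weeks plus 2 extra days.
Each full week contributes 5 weekdays (Mon–Fri): 4 × 5 = 20.
The 2 extra days are Monday, Tuesday — 2 of them qualify.
Total: 20 + 2 = 22.

22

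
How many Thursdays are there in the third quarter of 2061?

July 1, 2061 is a Friday.
That's 92 days from start to end, counting both.
92 = 7 × 13 + 1, so there are 13 full weeks plus 1 extra day.
Each full week contributes one Thursday: 13 so far.
The 1 extra day is Fri — none qualify.
Total: 13 + 0 = 13.

13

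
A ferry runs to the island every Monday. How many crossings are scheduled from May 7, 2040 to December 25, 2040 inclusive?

34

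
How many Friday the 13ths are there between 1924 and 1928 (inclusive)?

9

Friday-the-13ths by year:
1924: Jun
1925: Feb, Mar, Nov
1926: Aug
1927: May
1928: Jan, Apr, Jul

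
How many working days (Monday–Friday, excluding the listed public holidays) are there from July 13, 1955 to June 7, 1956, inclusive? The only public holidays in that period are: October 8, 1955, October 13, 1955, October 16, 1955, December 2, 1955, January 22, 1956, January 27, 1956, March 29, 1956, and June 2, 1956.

233

July 13, 1955 is a Wednesday.
From July 13, 1955 to June 7, 1956 is 331 days inclusive.
331 = 7 × 47 + 2, so there are 47 full weeks plus 2 extra days.
Each full week contributes 5 weekdays (Mon–Fri): 47 × 5 = 235.
The 2 extra days are Wednesday, Thursday — 2 of them qualify.
Total: 235 + 2 = 237.
Holidays: October 8, 1955 (Sat); October 13, 1955 (Thu); October 16, 1955 (Sun); December 2, 1955 (Fri); January 22, 1956 (Sun); January 27, 1956 (Fri); March 29, 1956 (Thu); June 2, 1956 (Sat).
4 of the 8 holidays fall on weekdays; the rest are weekends and were already excluded.
Business days: 237 − 4 = 233.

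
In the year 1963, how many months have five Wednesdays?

4

A month has five Wednesdays exactly when Wednesday falls within its first (length − 28) days.
Jan: 31 days, starts Tue → 5 of Tue, Wed, Thu ✓
Feb: 28 days, starts Fri → 5 of (none)
Mar: 31 days, starts Fri → 5 of Fri, Sat, Sun
Apr: 30 days, starts Mon → 5 of Mon, Tue
May: 31 days, starts Wed → 5 of Wed, Thu, Fri ✓
Jun: 30 days, starts Sat → 5 of Sat, Sun
Jul: 31 days, starts Mon → 5 of Mon, Tue, Wed ✓
Aug: 31 days, starts Thu → 5 of Thu, Fri, Sat
Sep: 30 days, starts Sun → 5 of Sun, Mon
Oct: 31 days, starts Tue → 5 of Tue, Wed, Thu ✓
Nov: 30 days, starts Fri → 5 of Fri, Sat
Dec: 31 days, starts Sun → 5 of Sun, Mon, Tue
Months with five Wednesdays: Jan, May, Jul, Oct.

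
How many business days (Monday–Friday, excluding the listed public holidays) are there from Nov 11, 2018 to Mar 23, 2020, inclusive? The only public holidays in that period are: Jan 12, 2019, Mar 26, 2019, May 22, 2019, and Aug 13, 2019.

Nov 11, 2018 is a Sunday.
The range spans 499 days (inclusive of both endpoints).
499 = 7 × 71 + 2, so there are 71 full weeks plus 2 extra days.
Each full week contributes 5 weekdays (Mon–Fri): 71 × 5 = 355.
The 2 extra days are Sun, Mon — 1 of them qualifies.
Total: 355 + 1 = 356.
Holidays: Jan 12, 2019 (Sat); Mar 26, 2019 (Tue); May 22, 2019 (Wed); Aug 13, 2019 (Tue).
3 of the 4 holidays fall on weekdays; the rest are weekends and were already excluded.
Business days: 356 − 3 = 353.

353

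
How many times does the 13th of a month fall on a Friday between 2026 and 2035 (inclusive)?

Friday-the-13ths by year:
2026: Feb, Mar, Nov
2027: Aug
2028: Oct
2029: Apr, Jul
2030: Sep, Dec
2031: Jun
2032: Feb, Aug
2033: May
2034: Jan, Oct
2035: Apr, Jul

17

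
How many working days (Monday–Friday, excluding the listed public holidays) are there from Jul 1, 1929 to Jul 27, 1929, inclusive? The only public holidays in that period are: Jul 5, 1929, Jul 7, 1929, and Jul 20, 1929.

Jul 1, 1929 is a Monday.
From Jul 1, 1929 to Jul 27, 1929 is 27 days inclusive.
27 = 7 × 3 + 6, so there are 3 full weeks plus 6 extra days.
Each full week contributes 5 weekdays (Mon–Fri): 3 × 5 = 15.
The 6 extra days are Mon, Tue, Wed, Thu, Fri, Sat — 5 of them qualify.
Total: 15 + 5 = 20.
Holidays: Jul 5, 1929 (Fri); Jul 7, 1929 (Sun); Jul 20, 1929 (Sat).
1 of the 3 holidays fall on weekdays; the rest are weekends and were already excluded.
Business days: 20 − 1 = 19.

19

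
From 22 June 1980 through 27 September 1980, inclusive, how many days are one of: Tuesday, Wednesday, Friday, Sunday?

56

22 June 1980 is a Sunday.
From 22 June 1980 to 27 September 1980 is 98 days inclusive.
98 = 7 × 14, so the span is exactly 14 full weeks.
Each full week contributes 4 days from the set (Tue, Wed, Fri, Sun): 14 × 4 = 56.
Total: 56.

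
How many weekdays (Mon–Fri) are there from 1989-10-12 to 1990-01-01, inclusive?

1989-10-12 is a Thursday.
That's 82 days from start to end, counting both.
82 = 7 × 11 + 5, so there are 11 full weeks plus 5 extra days.
Each full week contributes 5 weekdays (Mon–Fri): 11 × 5 = 55.
The 5 extra days are Thu, Fri, Sat, Sun, Mon — 3 of them qualify.
Total: 55 + 3 = 58.

58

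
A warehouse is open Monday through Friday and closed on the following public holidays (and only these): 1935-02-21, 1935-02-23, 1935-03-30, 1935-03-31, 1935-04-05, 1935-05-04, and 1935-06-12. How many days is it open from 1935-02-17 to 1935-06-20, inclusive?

1935-02-17 is a Sunday.
The range spans 124 days (inclusive of both endpoints).
124 = 7 × 17 + 5, so there are 17 full weeks plus 5 extra days.
Each full week contributes 5 weekdays (Mon–Fri): 17 × 5 = 85.
The 5 extra days are Sunday, Monday, Tuesday, Wednesday, Thursday — 4 of them qualify.
Total: 85 + 4 = 89.
Holidays: 1935-02-21 (Thu); 1935-02-23 (Sat); 1935-03-30 (Sat); 1935-03-31 (Sun); 1935-04-05 (Fri); 1935-05-04 (Sat); 1935-06-12 (Wed).
3 of the 7 holidays fall on weekdays; the rest are weekends and were already excluded.
Business days: 89 − 3 = 86.

86 business days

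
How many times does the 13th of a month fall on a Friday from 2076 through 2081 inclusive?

Friday-the-13ths by year:
2076: Mar, Nov
2077: Aug
2078: May
2079: Jan, Oct
2080: Sep, Dec
2081: Jun

9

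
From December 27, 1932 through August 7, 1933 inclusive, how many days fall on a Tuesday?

December 27, 1932 is a Tuesday.
From December 27, 1932 to August 7, 1933 is 224 days inclusive.
224 = 7 × 32, so the span is exactly 32 full weeks.
Each full week contributes one Tuesday: 32 so far.
Total: 32.

32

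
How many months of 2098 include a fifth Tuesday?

A month has five Tuesdays exactly when Tuesday falls within its first (length − 28) days.
Jan: 31 days, starts Wed → 5 of Wed, Thu, Fri
Feb: 28 days, starts Sat → 5 of (none)
Mar: 31 days, starts Sat → 5 of Sat, Sun, Mon
Apr: 30 days, starts Tue → 5 of Tue, Wed ✓
May: 31 days, starts Thu → 5 of Thu, Fri, Sat
Jun: 30 days, starts Sun → 5 of Sun, Mon
Jul: 31 days, starts Tue → 5 of Tue, Wed, Thu ✓
Aug: 31 days, starts Fri → 5 of Fri, Sat, Sun
Sep: 30 days, starts Mon → 5 of Mon, Tue ✓
Oct: 31 days, starts Wed → 5 of Wed, Thu, Fri
Nov: 30 days, starts Sat → 5 of Sat, Sun
Dec: 31 days, starts Mon → 5 of Mon, Tue, Wed ✓
Months with five Tuesdays: Apr, Jul, Sep, Dec.

4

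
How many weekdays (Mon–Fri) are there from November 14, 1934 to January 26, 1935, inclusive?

53 weekdays

November 14, 1934 is a Wednesday.
That's 74 days from start to end, counting both.
74 = 7 × 10 + 4, so there are 10 full weeks plus 4 extra days.
Each full week contributes 5 weekdays (Mon–Fri): 10 × 5 = 50.
The 4 extra days are Wed, Thu, Fri, Sat — 3 of them qualify.
Total: 50 + 3 = 53.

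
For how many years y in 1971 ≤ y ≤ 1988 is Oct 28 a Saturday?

Day of week of October 28 in each year:
1971: Thu, 1972: Sat ✓, 1973: Sun, 1974: Mon, 1975: Tue, 1976: Thu, 1977: Fri, 1978: Sat ✓, 1979: Sun, 1980: Tue, 1981: Wed, 1982: Thu, 1983: Fri, 1984: Sun, 1985: Mon, 1986: Tue, 1987: Wed, 1988: Fri
Saturdays: 1972, 1978.

2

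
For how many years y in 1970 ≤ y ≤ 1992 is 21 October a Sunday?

Day of week of October 21 in each year:
1970: Wed, 1971: Thu, 1972: Sat, 1973: Sun ✓, 1974: Mon, 1975: Tue, 1976: Thu, 1977: Fri, 1978: Sat, 1979: Sun ✓, 1980: Tue, 1981: Wed, 1982: Thu, 1983: Fri, 1984: Sun ✓, 1985: Mon, 1986: Tue, 1987: Wed, 1988: Fri, 1989: Sat, 1990: Sun ✓, 1991: Mon, 1992: Wed
Sundays: 1973, 1979, 1984, 1990.

4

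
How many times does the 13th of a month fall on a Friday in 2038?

The 13th falls on a Friday when the month's 13th has weekday Fri.
Jan 13 is Wed; Feb 13 is Sat; Mar 13 is Sat; Apr 13 is Tue; May 13 is Thu; Jun 13 is Sun; Jul 13 is Tue; Aug 13 is Fri ✓; Sep 13 is Mon; Oct 13 is Wed; Nov 13 is Sat; Dec 13 is Mon.
Friday the 13ths: Aug.

1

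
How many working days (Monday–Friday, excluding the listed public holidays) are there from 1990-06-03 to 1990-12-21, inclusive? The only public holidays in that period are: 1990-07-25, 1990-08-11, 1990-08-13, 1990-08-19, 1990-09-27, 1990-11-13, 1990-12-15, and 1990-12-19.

140 working days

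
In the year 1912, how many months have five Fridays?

4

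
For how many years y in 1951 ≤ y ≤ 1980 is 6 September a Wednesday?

4

Day of week of September 6 in each year:
1951: Thu, 1952: Sat, 1953: Sun, 1954: Mon, 1955: Tue, 1956: Thu, 1957: Fri, 1958: Sat, 1959: Sun, 1960: Tue, 1961: Wed ✓, 1962: Thu, 1963: Fri, 1964: Sun, 1965: Mon, 1966: Tue, 1967: Wed ✓, 1968: Fri, 1969: Sat, 1970: Sun, 1971: Mon, 1972: Wed ✓, 1973: Thu, 1974: Fri, 1975: Sat, 1976: Mon, 1977: Tue, 1978: Wed ✓, 1979: Thu, 1980: Sat
Wednesdays: 1961, 1967, 1972, 1978.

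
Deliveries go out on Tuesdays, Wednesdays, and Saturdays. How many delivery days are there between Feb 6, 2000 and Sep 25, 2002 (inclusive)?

Feb 6, 2000 is a Sunday.
The range spans 963 days (inclusive of both endpoints).
963 = 7 × 137 + 4, so there are 137 full weeks plus 4 extra days.
Each full week contributes 3 days from the set (Tue, Wed, Sat): 137 × 3 = 411.
The 4 extra days are Sunday, Monday, Tuesday, Wednesday — 2 of them qualify.
Total: 411 + 2 = 413.

413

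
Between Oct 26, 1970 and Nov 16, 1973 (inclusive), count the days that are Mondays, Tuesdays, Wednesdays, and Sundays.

Oct 26, 1970 is a Monday.
The range spans 1118 days (inclusive of both endpoints).
1118 = 7 × 159 + 5, so there are 159 full weeks plus 5 extra days.
Each full week contributes 4 days from the set (Mon, Tue, Wed, Sun): 159 × 4 = 636.
The 5 extra days are Mon, Tue, Wed, Thu, Fri — 3 of them qualify.
Total: 636 + 3 = 639.

639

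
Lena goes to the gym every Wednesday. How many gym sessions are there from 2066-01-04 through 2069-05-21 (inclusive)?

2066-01-04 is a Monday.
From 2066-01-04 to 2069-05-21 is 1234 days inclusive.
1234 = 7 × 176 + 2, so there are 176 full weeks plus 2 extra days.
Each full week contributes one Wednesday: 176 so far.
The 2 extra days are Mon, Tue — none qualify.
Total: 176 + 0 = 176.

176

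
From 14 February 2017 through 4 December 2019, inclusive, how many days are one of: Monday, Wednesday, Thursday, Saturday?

14 February 2017 is a Tuesday.
From 14 February 2017 to 4 December 2019 is 1024 days inclusive.
1024 = 7 × 146 + 2, so there are 146 full weeks plus 2 extra days.
Each full week contributes 4 days from the set (Mon, Wed, Thu, Sat): 146 × 4 = 584.
The 2 extra days are Tuesday, Wednesday — 1 of them qualifies.
Total: 584 + 1 = 585.

585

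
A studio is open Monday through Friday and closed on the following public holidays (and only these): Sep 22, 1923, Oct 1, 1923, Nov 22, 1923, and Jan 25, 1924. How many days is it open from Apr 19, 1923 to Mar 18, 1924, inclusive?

236

Apr 19, 1923 is a Thursday.
That's 335 days from start to end, counting both.
335 = 7 × 47 + 6, so there are 47 full weeks plus 6 extra days.
Each full week contributes 5 weekdays (Mon–Fri): 47 × 5 = 235.
The 6 extra days are Thu, Fri, Sat, Sun, Mon, Tue — 4 of them qualify.
Total: 235 + 4 = 239.
Holidays: Sep 22, 1923 (Sat); Oct 1, 1923 (Mon); Nov 22, 1923 (Thu); Jan 25, 1924 (Fri).
3 of the 4 holidays fall on weekdays; the rest are weekends and were already excluded.
Business days: 239 − 3 = 236.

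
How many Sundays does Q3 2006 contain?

2006-07-01 is a Saturday.
From 2006-07-01 to 2006-09-30 is 92 days inclusive.
92 = 7 × 13 + 1, so there are 13 full weeks plus 1 extra day.
Each full week contributes one Sunday: 13 so far.
The 1 extra day is Sat — none qualify.
Total: 13 + 0 = 13.

13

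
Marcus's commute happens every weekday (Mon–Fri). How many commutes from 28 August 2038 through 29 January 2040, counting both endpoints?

28 August 2038 is a Saturday.
The range spans 520 days (inclusive of both endpoints).
520 = 7 × 74 + 2, so there are 74 full weeks plus 2 extra days.
Each full week contributes 5 weekdays (Mon–Fri): 74 × 5 = 370.
The 2 extra days are Sat, Sun — none qualify.
Total: 370 + 0 = 370.

370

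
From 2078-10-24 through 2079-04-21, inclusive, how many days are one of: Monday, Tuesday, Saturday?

2078-10-24 is a Monday.
The range spans 180 days (inclusive of both endpoints).
180 = 7 × 25 + 5, so there are 25 full weeks plus 5 extra days.
Each full week contributes 3 days from the set (Mon, Tue, Sat): 25 × 3 = 75.
The 5 extra days are Monday, Tuesday, Wednesday, Thursday, Friday — 2 of them qualify.
Total: 75 + 2 = 77.

77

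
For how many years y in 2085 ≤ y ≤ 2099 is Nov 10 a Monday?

3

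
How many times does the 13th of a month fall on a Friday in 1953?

The 13th falls on a Friday when the month's 13th has weekday Fri.
Jan 13 is Tue; Feb 13 is Fri ✓; Mar 13 is Fri ✓; Apr 13 is Mon; May 13 is Wed; Jun 13 is Sat; Jul 13 is Mon; Aug 13 is Thu; Sep 13 is Sun; Oct 13 is Tue; Nov 13 is Fri ✓; Dec 13 is Sun.
Friday the 13ths: Feb, Mar, Nov.

3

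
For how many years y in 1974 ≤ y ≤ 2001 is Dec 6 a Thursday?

4

Day of week of December 6 in each year:
1974: Fri, 1975: Sat, 1976: Mon, 1977: Tue, 1978: Wed, 1979: Thu ✓, 1980: Sat, 1981: Sun, 1982: Mon, 1983: Tue, 1984: Thu ✓, 1985: Fri, 1986: Sat, 1987: Sun, 1988: Tue, 1989: Wed, 1990: Thu ✓, 1991: Fri, 1992: Sun, 1993: Mon, 1994: Tue, 1995: Wed, 1996: Fri, 1997: Sat, 1998: Sun, 1999: Mon, 2000: Wed, 2001: Thu ✓
Thursdays: 1979, 1984, 1990, 2001.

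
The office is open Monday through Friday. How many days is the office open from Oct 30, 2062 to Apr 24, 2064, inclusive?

Oct 30, 2062 is a Monday.
The range spans 543 days (inclusive of both endpoints).
543 = 7 × 77 + 4, so there are 77 full weeks plus 4 extra days.
Each full week contributes 5 weekdays (Mon–Fri): 77 × 5 = 385.
The 4 extra days are Monday, Tuesday, Wednesday, Thursday — 4 of them qualify.
Total: 385 + 4 = 389.

389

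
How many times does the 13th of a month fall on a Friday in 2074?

2

The 13th falls on a Friday when the month's 13th has weekday Fri.
Jan 13 is Sat; Feb 13 is Tue; Mar 13 is Tue; Apr 13 is Fri ✓; May 13 is Sun; Jun 13 is Wed; Jul 13 is Fri ✓; Aug 13 is Mon; Sep 13 is Thu; Oct 13 is Sat; Nov 13 is Tue; Dec 13 is Thu.
Friday the 13ths: Apr, Jul.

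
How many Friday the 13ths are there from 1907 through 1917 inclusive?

18

Friday-the-13ths by year:
1907: Sep, Dec
1908: Mar, Nov
1909: Aug
1910: May
1911: Jan, Oct
1912: Sep, Dec
1913: Jun
1914: Feb, Mar, Nov
1915: Aug
1916: Oct
1917: Apr, Jul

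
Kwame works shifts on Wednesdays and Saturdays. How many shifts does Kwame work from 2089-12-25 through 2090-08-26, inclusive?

2089-12-25 is a Sunday.
From 2089-12-25 to 2090-08-26 is 245 days inclusive.
245 = 7 × 35, so the span is exactly 35 full weeks.
Each full week contributes 2 days from the set (Wed, Sat): 35 × 2 = 70.
Total: 70.

70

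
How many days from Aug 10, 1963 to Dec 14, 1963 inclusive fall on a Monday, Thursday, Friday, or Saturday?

Aug 10, 1963 is a Saturday.
From Aug 10, 1963 to Dec 14, 1963 is 127 days inclusive.
127 = 7 × 18 + 1, so there are 18 full weeks plus 1 extra day.
Each full week contributes 4 days from the set (Mon, Thu, Fri, Sat): 18 × 4 = 72.
The 1 extra day is Sat — 1 of them qualifies.
Total: 72 + 1 = 73.

73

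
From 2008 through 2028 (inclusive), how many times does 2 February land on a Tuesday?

Day of week of February 2 in each year:
2008: Sat, 2009: Mon, 2010: Tue ✓, 2011: Wed, 2012: Thu, 2013: Sat, 2014: Sun, 2015: Mon, 2016: Tue ✓, 2017: Thu, 2018: Fri, 2019: Sat, 2020: Sun, 2021: Tue ✓, 2022: Wed, 2023: Thu, 2024: Fri, 2025: Sun, 2026: Mon, 2027: Tue ✓, 2028: Wed
Tuesdays: 2010, 2016, 2021, 2027.

4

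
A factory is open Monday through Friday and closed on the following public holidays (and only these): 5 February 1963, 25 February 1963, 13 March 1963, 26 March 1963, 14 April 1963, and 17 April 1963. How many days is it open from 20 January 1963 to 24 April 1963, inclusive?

20 January 1963 is a Sunday.
The range spans 95 days (inclusive of both endpoints).
95 = 7 × 13 + 4, so there are 13 full weeks plus 4 extra days.
Each full week contributes 5 weekdays (Mon–Fri): 13 × 5 = 65.
The 4 extra days are Sun, Mon, Tue, Wed — 3 of them qualify.
Total: 65 + 3 = 68.
Holidays: 5 February 1963 (Tue); 25 February 1963 (Mon); 13 March 1963 (Wed); 26 March 1963 (Tue); 14 April 1963 (Sun); 17 April 1963 (Wed).
5 of the 6 holidays fall on weekdays; the rest are weekends and were already excluded.
Business days: 68 − 5 = 63.

63 working days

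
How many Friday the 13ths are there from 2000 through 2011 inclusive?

19

Friday-the-13ths by year:
2000: Oct
2001: Apr, Jul
2002: Sep, Dec
2003: Jun
2004: Feb, Aug
2005: May
2006: Jan, Oct
2007: Apr, Jul
2008: Jun
2009: Feb, Mar, Nov
2010: Aug
2011: May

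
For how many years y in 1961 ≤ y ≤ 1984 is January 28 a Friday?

4

Day of week of January 28 in each year:
1961: Sat, 1962: Sun, 1963: Mon, 1964: Tue, 1965: Thu, 1966: Fri ✓, 1967: Sat, 1968: Sun, 1969: Tue, 1970: Wed, 1971: Thu, 1972: Fri ✓, 1973: Sun, 1974: Mon, 1975: Tue, 1976: Wed, 1977: Fri ✓, 1978: Sat, 1979: Sun, 1980: Mon, 1981: Wed, 1982: Thu, 1983: Fri ✓, 1984: Sat
Fridays: 1966, 1972, 1977, 1983.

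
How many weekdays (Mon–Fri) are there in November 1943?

22

1943-11-01 is a Monday.
From 1943-11-01 to 1943-11-30 is 30 days inclusive.
30 = 7 × 4 + 2, so there are 4 full weeks plus 2 extra days.
Each full week contributes 5 weekdays (Mon–Fri): 4 × 5 = 20.
The 2 extra days are Monday, Tuesday — 2 of them qualify.
Total: 20 + 2 = 22.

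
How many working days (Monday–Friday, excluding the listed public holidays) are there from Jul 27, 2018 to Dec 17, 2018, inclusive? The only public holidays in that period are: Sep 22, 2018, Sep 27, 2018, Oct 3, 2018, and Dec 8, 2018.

Jul 27, 2018 is a Friday.
That's 144 days from start to end, counting both.
144 = 7 × 20 + 4, so there are 20 full weeks plus 4 extra days.
Each full week contributes 5 weekdays (Mon–Fri): 20 × 5 = 100.
The 4 extra days are Friday, Saturday, Sunday, Monday — 2 of them qualify.
Total: 100 + 2 = 102.
Holidays: Sep 22, 2018 (Sat); Sep 27, 2018 (Thu); Oct 3, 2018 (Wed); Dec 8, 2018 (Sat).
2 of the 4 holidays fall on weekdays; the rest are weekends and were already excluded.
Business days: 102 − 2 = 100.

100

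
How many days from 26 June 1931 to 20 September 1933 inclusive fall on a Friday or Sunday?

234

26 June 1931 is a Friday.
The range spans 818 days (inclusive of both endpoints).
818 = 7 × 116 + 6, so there are 116 full weeks plus 6 extra days.
Each full week contributes 2 days from the set (Fri, Sun): 116 × 2 = 232.
The 6 extra days are Fri, Sat, Sun, Mon, Tue, Wed — 2 of them qualify.
Total: 232 + 2 = 234.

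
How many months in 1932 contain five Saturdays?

5

A month has five Saturdays exactly when Saturday falls within its first (length − 28) days.
Jan: 31 days, starts Fri → 5 of Fri, Sat, Sun ✓
Feb: 29 days, starts Mon → 5 of Mon
Mar: 31 days, starts Tue → 5 of Tue, Wed, Thu
Apr: 30 days, starts Fri → 5 of Fri, Sat ✓
May: 31 days, starts Sun → 5 of Sun, Mon, Tue
Jun: 30 days, starts Wed → 5 of Wed, Thu
Jul: 31 days, starts Fri → 5 of Fri, Sat, Sun ✓
Aug: 31 days, starts Mon → 5 of Mon, Tue, Wed
Sep: 30 days, starts Thu → 5 of Thu, Fri
Oct: 31 days, starts Sat → 5 of Sat, Sun, Mon ✓
Nov: 30 days, starts Tue → 5 of Tue, Wed
Dec: 31 days, starts Thu → 5 of Thu, Fri, Sat ✓
Months with five Saturdays: Jan, Apr, Jul, Oct, Dec.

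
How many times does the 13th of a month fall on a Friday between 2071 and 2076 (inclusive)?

Friday-the-13ths by year:
2071: Feb, Mar, Nov
2072: May
2073: Jan, Oct
2074: Apr, Jul
2075: Sep, Dec
2076: Mar, Nov

12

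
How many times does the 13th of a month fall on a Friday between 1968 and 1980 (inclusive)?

Friday-the-13ths by year:
1968: Sep, Dec
1969: Jun
1970: Feb, Mar, Nov
1971: Aug
1972: Oct
1973: Apr, Jul
1974: Sep, Dec
1975: Jun
1976: Feb, Aug
1977: May
1978: Jan, Oct
1979: Apr, Jul
1980: Jun

21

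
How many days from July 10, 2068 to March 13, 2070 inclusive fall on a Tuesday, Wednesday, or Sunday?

July 10, 2068 is a Tuesday.
That's 612 days from start to end, counting both.
612 = 7 × 87 + 3, so there are 87 full weeks plus 3 extra days.
Each full week contributes 3 days from the set (Tue, Wed, Sun): 87 × 3 = 261.
The 3 extra days are Tuesday, Wednesday, Thursday — 2 of them qualify.
Total: 261 + 2 = 263.

263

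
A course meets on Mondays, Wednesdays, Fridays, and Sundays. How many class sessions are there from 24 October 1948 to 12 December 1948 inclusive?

24 October 1948 is a Sunday.
From 24 October 1948 to 12 December 1948 is 50 days inclusive.
50 = 7 × 7 + 1, so there are 7 full weeks plus 1 extra day.
Each full week contributes 4 days from the set (Mon, Wed, Fri, Sun): 7 × 4 = 28.
The 1 extra day is Sunday — 1 of them qualifies.
Total: 28 + 1 = 29.

29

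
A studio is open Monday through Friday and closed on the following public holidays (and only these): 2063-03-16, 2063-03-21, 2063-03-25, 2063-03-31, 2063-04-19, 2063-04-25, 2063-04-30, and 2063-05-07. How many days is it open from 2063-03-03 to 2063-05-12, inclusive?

2063-03-03 is a Saturday.
That's 71 days from start to end, counting both.
71 = 7 × 10 + 1, so there are 10 full weeks plus 1 extra day.
Each full week contributes 5 weekdays (Mon–Fri): 10 × 5 = 50.
The 1 extra day is Sat — none qualify.
Total: 50 + 0 = 50.
Holidays: 2063-03-16 (Fri); 2063-03-21 (Wed); 2063-03-25 (Sun); 2063-03-31 (Sat); 2063-04-19 (Thu); 2063-04-25 (Wed); 2063-04-30 (Mon); 2063-05-07 (Mon).
6 of the 8 holidays fall on weekdays; the rest are weekends and were already excluded.
Business days: 50 − 6 = 44.

44 business days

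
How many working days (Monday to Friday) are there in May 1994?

1994-05-01 is a Sunday.
That's 31 days from start to end, counting both.
31 = 7 × 4 + 3, so there are 4 full weeks plus 3 extra days.
Each full week contributes 5 weekdays (Mon–Fri): 4 × 5 = 20.
The 3 extra days are Sun, Mon, Tue — 2 of them qualify.
Total: 20 + 2 = 22.

22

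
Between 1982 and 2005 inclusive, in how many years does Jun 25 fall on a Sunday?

3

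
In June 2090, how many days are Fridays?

Jun 1, 2090 is a Thursday.
The range spans 30 days (inclusive of both endpoints).
30 = 7 × 4 + 2, so there are 4 full weeks plus 2 extra days.
Each full week contributes one Friday: 4 so far.
The 2 extra days are Thursday, Friday — 1 of them qualifies.
Total: 4 + 1 = 5.

5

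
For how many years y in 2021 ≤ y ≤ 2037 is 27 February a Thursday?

Day of week of February 27 in each year:
2021: Sat, 2022: Sun, 2023: Mon, 2024: Tue, 2025: Thu ✓, 2026: Fri, 2027: Sat, 2028: Sun, 2029: Tue, 2030: Wed, 2031: Thu ✓, 2032: Fri, 2033: Sun, 2034: Mon, 2035: Tue, 2036: Wed, 2037: Fri
Thursdays: 2025, 2031.

2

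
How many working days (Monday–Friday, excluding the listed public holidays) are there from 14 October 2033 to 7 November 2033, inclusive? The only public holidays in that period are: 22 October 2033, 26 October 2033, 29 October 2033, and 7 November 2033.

14 October 2033 is a Friday.
The range spans 25 days (inclusive of both endpoints).
25 = 7 × 3 + 4, so there are 3 full weeks plus 4 extra days.
Each full week contributes 5 weekdays (Mon–Fri): 3 × 5 = 15.
The 4 extra days are Friday, Saturday, Sunday, Monday — 2 of them qualify.
Total: 15 + 2 = 17.
Holidays: 22 October 2033 (Sat); 26 October 2033 (Wed); 29 October 2033 (Sat); 7 November 2033 (Mon).
2 of the 4 holidays fall on weekdays; the rest are weekends and were already excluded.
Business days: 17 − 2 = 15.

15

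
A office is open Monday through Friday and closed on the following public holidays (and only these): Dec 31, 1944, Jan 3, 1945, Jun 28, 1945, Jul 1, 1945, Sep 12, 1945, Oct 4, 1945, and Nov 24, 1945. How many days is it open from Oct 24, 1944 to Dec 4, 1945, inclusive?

287

Oct 24, 1944 is a Tuesday.
From Oct 24, 1944 to Dec 4, 1945 is 407 days inclusive.
407 = 7 × 58 + 1, so there are 58 full weeks plus 1 extra day.
Each full week contributes 5 weekdays (Mon–Fri): 58 × 5 = 290.
The 1 extra day is Tuesday — 1 of them qualifies.
Total: 290 + 1 = 291.
Holidays: Dec 31, 1944 (Sun); Jan 3, 1945 (Wed); Jun 28, 1945 (Thu); Jul 1, 1945 (Sun); Sep 12, 1945 (Wed); Oct 4, 1945 (Thu); Nov 24, 1945 (Sat).
4 of the 7 holidays fall on weekdays; the rest are weekends and were already excluded.
Business days: 291 − 4 = 287.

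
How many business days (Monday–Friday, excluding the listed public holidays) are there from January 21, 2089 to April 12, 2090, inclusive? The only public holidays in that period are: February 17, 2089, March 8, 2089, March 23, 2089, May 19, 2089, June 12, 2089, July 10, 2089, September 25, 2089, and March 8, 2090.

January 21, 2089 is a Friday.
From January 21, 2089 to April 12, 2090 is 447 days inclusive.
447 = 7 × 63 + 6, so there are 63 full weeks plus 6 extra days.
Each full week contributes 5 weekdays (Mon–Fri): 63 × 5 = 315.
The 6 extra days are Fri, Sat, Sun, Mon, Tue, Wed — 4 of them qualify.
Total: 315 + 4 = 319.
Holidays: February 17, 2089 (Thu); March 8, 2089 (Tue); March 23, 2089 (Wed); May 19, 2089 (Thu); June 12, 2089 (Sun); July 10, 2089 (Sun); September 25, 2089 (Sun); March 8, 2090 (Wed).
5 of the 8 holidays fall on weekdays; the rest are weekends and were already excluded.
Business days: 319 − 5 = 314.

314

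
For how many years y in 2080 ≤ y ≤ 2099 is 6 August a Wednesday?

Day of week of August 6 in each year:
2080: Tue, 2081: Wed ✓, 2082: Thu, 2083: Fri, 2084: Sun, 2085: Mon, 2086: Tue, 2087: Wed ✓, 2088: Fri, 2089: Sat, 2090: Sun, 2091: Mon, 2092: Wed ✓, 2093: Thu, 2094: Fri, 2095: Sat, 2096: Mon, 2097: Tue, 2098: Wed ✓, 2099: Thu
Wednesdays: 2081, 2087, 2092, 2098.

4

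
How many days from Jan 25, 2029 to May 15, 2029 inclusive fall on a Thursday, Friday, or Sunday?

48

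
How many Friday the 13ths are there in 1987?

3

The 13th falls on a Friday when the month's 13th has weekday Fri.
Jan 13 is Tue; Feb 13 is Fri ✓; Mar 13 is Fri ✓; Apr 13 is Mon; May 13 is Wed; Jun 13 is Sat; Jul 13 is Mon; Aug 13 is Thu; Sep 13 is Sun; Oct 13 is Tue; Nov 13 is Fri ✓; Dec 13 is Sun.
Friday the 13ths: Feb, Mar, Nov.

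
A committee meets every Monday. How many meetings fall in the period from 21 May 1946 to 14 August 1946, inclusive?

21 May 1946 is a Tuesday.
The range spans 86 days (inclusive of both endpoints).
86 = 7 × 12 + 2, so there are 12 full weeks plus 2 extra days.
Each full week contributes one Monday: 12 so far.
The 2 extra days are Tuesday, Wednesday — none qualify.
Total: 12 + 0 = 12.

12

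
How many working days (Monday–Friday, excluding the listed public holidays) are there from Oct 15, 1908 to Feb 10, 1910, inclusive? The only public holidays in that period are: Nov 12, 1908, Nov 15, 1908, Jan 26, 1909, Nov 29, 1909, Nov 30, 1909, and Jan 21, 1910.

Oct 15, 1908 is a Thursday.
The range spans 484 days (inclusive of both endpoints).
484 = 7 × 69 + 1, so there are 69 full weeks plus 1 extra day.
Each full week contributes 5 weekdays (Mon–Fri): 69 × 5 = 345.
The 1 extra day is Thu — 1 of them qualifies.
Total: 345 + 1 = 346.
Holidays: Nov 12, 1908 (Thu); Nov 15, 1908 (Sun); Jan 26, 1909 (Tue); Nov 29, 1909 (Mon); Nov 30, 1909 (Tue); Jan 21, 1910 (Fri).
5 of the 6 holidays fall on weekdays; the rest are weekends and were already excluded.
Business days: 346 − 5 = 341.

341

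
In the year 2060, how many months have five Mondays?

A month has five Mondays exactly when Monday falls within its first (length − 28) days.
Jan: 31 days, starts Thu → 5 of Thu, Fri, Sat
Feb: 29 days, starts Sun → 5 of Sun
Mar: 31 days, starts Mon → 5 of Mon, Tue, Wed ✓
Apr: 30 days, starts Thu → 5 of Thu, Fri
May: 31 days, starts Sat → 5 of Sat, Sun, Mon ✓
Jun: 30 days, starts Tue → 5 of Tue, Wed
Jul: 31 days, starts Thu → 5 of Thu, Fri, Sat
Aug: 31 days, starts Sun → 5 of Sun, Mon, Tue ✓
Sep: 30 days, starts Wed → 5 of Wed, Thu
Oct: 31 days, starts Fri → 5 of Fri, Sat, Sun
Nov: 30 days, starts Mon → 5 of Mon, Tue ✓
Dec: 31 days, starts Wed → 5 of Wed, Thu, Fri
Months with five Mondays: Mar, May, Aug, Nov.

4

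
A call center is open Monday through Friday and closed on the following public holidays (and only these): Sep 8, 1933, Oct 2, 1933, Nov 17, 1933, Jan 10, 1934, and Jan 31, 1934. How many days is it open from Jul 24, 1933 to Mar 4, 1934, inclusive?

155

Jul 24, 1933 is a Monday.
That's 224 days from start to end, counting both.
224 = 7 × 32, so the span is exactly 32 full weeks.
Each full week contributes 5 weekdays (Mon–Fri): 32 × 5 = 160.
Total: 160.
Holidays: Sep 8, 1933 (Fri); Oct 2, 1933 (Mon); Nov 17, 1933 (Fri); Jan 10, 1934 (Wed); Jan 31, 1934 (Wed).
All 5 holidays fall on weekdays, so subtract 5.
Business days: 160 − 5 = 155.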